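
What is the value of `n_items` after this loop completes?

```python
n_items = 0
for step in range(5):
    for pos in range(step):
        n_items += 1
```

Triangle number: 0+1+2+...+4
`n_items` takes the values: 0 → 1 → 2 → 3 → 4 → 5 → 6 → 7 → 8 → 9 → 10

Answer: 10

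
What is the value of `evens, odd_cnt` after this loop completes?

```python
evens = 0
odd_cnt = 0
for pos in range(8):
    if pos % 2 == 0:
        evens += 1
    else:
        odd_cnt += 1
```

Count evens and odds in range(8)
`evens, odd_cnt` takes the values: (0, 0) → (1, 0) → (1, 1) → (2, 1) → (2, 2) → (3, 2) → (3, 3) → (4, 3) → (4, 4)

Answer: 4, 4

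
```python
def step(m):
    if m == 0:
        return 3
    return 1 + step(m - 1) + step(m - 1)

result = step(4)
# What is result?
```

step(m) = 1 + 2·step(m-1), step(0)=3. Closed form: (3+1)·2^4 - 1 = 63.

Answer: 63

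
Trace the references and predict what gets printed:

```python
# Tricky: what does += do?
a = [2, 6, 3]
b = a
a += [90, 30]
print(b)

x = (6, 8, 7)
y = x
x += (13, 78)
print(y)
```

Key concept: += behavior differs for mutable vs immutable.
Step by step:
`a = [2, 6, 3]` → a = [2, 6, 3]
`b = a` → b = [2, 6, 3] (same object as a)
`a += [90, 30]` → a = [2, 6, 3, 90, 30] (same object as b); b = [2, 6, 3, 90, 30] (same object as a)
`print(b)` → prints [2, 6, 3, 90, 30]
`x = (6, 8, 7)` → x = (6, 8, 7)
`y = x` → y = (6, 8, 7)
`x += (13, 78)` → x = (6, 8, 7, 13, 78)
`print(y)` → prints (6, 8, 7)

Answer:
[2, 6, 3, 90, 30]
(6, 8, 7)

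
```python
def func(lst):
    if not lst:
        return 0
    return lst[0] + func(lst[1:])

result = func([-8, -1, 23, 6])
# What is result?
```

(-8) + (-1) + 23 + 6 + 0 = 20

Answer: 20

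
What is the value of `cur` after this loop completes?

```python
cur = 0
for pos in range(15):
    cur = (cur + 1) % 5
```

Increment mod 5, 15 times = 0
`cur` takes the values: 0 → 1 → 2 → 3 → 4 → 0 → 1 → 2 → 3 → 4 → 0 → 1 → 2 → 3 → 4 → 0

Answer: 0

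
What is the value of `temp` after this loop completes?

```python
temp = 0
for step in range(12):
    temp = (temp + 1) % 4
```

Increment mod 4, 12 times = 0
`temp` takes the values: 0 → 1 → 2 → 3 → 0 → 1 → 2 → 3 → 0 → 1 → 2 → 3 → 0

Answer: 0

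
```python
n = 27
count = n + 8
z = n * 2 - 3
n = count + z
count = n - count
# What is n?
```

Trace:
`n = 27` → n = 27
`count = n + 8` → count = 35
`z = n * 2 - 3` → z = 51
`n = count + z` → n = 86
`count = n - count` → count = 51
So n = 86

Answer: 86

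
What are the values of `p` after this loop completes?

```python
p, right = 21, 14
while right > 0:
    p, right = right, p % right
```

GCD of 21 and 14
`p` takes the values: 21 → 14 → 7

Answer: 7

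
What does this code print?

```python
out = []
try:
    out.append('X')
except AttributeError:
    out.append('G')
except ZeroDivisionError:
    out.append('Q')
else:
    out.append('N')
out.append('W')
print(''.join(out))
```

Execution trace: 'X' (try body, no exception) → 'N' (else) → 'W' (after the try/except). Output: XNW

Answer: XNW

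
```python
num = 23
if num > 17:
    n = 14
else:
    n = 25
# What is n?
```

Trace:
`num = 23` → num = 23
`if num > 17: ...` → num > 17 is True → n = 14
So n = 14

Answer: 14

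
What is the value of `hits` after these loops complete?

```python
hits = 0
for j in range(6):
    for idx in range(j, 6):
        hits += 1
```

Upper triangle: 6 + 5 + ... + 1
`hits` takes the values: 0 → 1 → 2 → 3 → 4 → 5 → 6 → 7 → 8 → 9 → 10 → 11 → 12 → 13 → 14 → 15 → 16 → 17 → 18 → 19 → 20 → 21

Answer: 21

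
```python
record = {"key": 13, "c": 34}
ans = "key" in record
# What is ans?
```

Trace:
`record = {"key": 13, "c": 34}` → record = {'key': 13, 'c': 34}
`ans = "key" in record` → ans = True
So ans = True

Answer: True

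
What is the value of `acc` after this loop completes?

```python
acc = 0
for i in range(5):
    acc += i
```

Sum of 0 to 4 = 10
`acc` takes the values: 0 → 1 → 3 → 6 → 10

Answer: 10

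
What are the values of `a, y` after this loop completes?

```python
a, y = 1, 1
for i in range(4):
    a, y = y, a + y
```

Fibonacci: after 4 iterations
`a, y` takes the values: (1, 1) → (1, 2) → (2, 3) → (3, 5) → (5, 8)

Answer: 5, 8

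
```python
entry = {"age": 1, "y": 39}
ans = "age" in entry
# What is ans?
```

Trace:
`entry = {"age": 1, "y": 39}` → entry = {'age': 1, 'y': 39}
`ans = "age" in entry` → ans = True
So ans = True

Answer: True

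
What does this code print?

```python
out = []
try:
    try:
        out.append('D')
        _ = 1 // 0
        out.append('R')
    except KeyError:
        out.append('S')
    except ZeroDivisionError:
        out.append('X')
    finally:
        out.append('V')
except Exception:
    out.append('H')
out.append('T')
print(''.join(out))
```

Execution trace: 'D' (inner try body) → 'X' (inner except ZeroDivisionError) → 'V' (inner finally) → 'T' (after the try/except). Output: DXVT

Answer: DXVT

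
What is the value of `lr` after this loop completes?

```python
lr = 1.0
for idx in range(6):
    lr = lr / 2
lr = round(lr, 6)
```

Halving LR 6 times: 1 / 2^6
`lr` takes the values: 1.0 → 0.5 → 0.25 → 0.125 → 0.0625 → 0.03125 → 0.015625

Answer: 0.015625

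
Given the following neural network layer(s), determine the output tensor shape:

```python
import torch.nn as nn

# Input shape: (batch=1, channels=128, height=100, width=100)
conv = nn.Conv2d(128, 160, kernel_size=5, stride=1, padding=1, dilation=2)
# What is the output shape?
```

Input: (1, 128, 100, 100) -> Output: (1, 160, 94, 94)

Answer: (1, 160, 94, 94)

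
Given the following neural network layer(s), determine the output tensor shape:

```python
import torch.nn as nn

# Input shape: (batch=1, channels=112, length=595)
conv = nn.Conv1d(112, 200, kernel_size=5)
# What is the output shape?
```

Input: (1, 112, 595) -> Output: (1, 200, 591)

Answer: (1, 200, 591)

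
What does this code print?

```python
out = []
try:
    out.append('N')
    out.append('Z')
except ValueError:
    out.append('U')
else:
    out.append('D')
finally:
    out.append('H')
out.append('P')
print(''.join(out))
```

Execution trace: 'N' (try body) → 'Z' (try body, no exception) → 'D' (else) → 'H' (finally) → 'P' (after the try/except). Output: NZDHP

Answer: NZDHP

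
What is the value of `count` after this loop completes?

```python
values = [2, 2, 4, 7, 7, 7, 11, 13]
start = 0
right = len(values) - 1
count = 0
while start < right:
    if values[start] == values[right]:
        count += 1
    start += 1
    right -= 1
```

Count matching pairs from ends
`count` takes the values: 0 → 1

Answer: 1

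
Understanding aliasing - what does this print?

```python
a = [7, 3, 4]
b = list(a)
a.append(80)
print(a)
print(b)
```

Key concept: list() constructor creates copy.
Step by step:
`a = [7, 3, 4]` → a = [7, 3, 4]
`b = list(a)` → b = [7, 3, 4]
`a.append(80)` → a = [7, 3, 4, 80]
`print(a)` → prints [7, 3, 4, 80]
`print(b)` → prints [7, 3, 4]

Answer:
[7, 3, 4, 80]
[7, 3, 4]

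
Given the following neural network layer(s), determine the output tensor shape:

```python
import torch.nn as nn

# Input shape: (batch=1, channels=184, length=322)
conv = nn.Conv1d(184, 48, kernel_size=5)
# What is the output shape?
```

Input: (1, 184, 322) -> Output: (1, 48, 318)

Answer: (1, 48, 318)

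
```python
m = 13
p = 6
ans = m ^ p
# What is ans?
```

Trace:
`m = 13` → m = 13
`p = 6` → p = 6
`ans = m ^ p` → ans = 11
So ans = 11

Answer: 11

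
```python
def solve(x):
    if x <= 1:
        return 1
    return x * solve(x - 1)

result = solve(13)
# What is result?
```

solve(13) = 13 * 12 * 11 * 10 * 9 * 8 * 7 * 6 * 5 * 4 * 3 * 2 * 1 = 6227020800

Answer: 6227020800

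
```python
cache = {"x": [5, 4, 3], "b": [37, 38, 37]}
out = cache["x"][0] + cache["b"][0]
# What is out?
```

Trace:
`cache = {"x": [5, 4, 3], "b": [37, 38, 37]}` → cache = {'x': [5, 4, 3], 'b': [37, 38, 37]}
`out = cache["x"][0] + cache["b"][0]` → out = 42
So out = 42

Answer: 42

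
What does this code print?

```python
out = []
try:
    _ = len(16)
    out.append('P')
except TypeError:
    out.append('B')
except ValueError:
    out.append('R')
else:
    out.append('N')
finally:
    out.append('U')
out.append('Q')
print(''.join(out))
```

Execution trace: 'B' (except TypeError) → 'U' (finally) → 'Q' (after the try/except). Output: BUQ

Answer: BUQ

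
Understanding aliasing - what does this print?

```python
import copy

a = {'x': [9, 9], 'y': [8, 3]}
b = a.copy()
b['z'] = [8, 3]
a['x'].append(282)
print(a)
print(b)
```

Key concept: shallow copy of dict with mutable values.
Step by step:
`a = {'x': [9, 9], 'y': [8, 3]}` → a = {'x': [9, 9], 'y': [8, 3]}
`b = a.copy()` → b = {'x': [9, 9], 'y': [8, 3]}
`b['z'] = [8, 3]` → b = {'x': [9, 9], 'y': [8, 3], 'z': [8, 3]}
`a['x'].append(282)` → a = {'x': [9, 9, 282], 'y': [8, 3]}; b = {'x': [9, 9, 282], 'y': [8, 3], 'z': [8, 3]}
`print(a)` → prints {'x': [9, 9, 282], 'y': [8, 3]}
`print(b)` → prints {'x': [9, 9, 282], 'y': [8, 3], 'z': [8, 3]}

Answer:
{'x': [9, 9, 282], 'y': [8, 3]}
{'x': [9, 9, 282], 'y': [8, 3], 'z': [8, 3]}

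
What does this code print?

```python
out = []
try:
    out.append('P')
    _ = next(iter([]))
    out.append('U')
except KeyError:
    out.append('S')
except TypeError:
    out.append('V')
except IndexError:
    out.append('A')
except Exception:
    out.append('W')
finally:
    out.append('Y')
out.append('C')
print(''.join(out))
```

Execution trace: 'P' (try body) → 'W' (except Exception) → 'Y' (finally) → 'C' (after the try/except). Output: PWYC

Answer: PWYC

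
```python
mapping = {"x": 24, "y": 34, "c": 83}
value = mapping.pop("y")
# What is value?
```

Trace:
`mapping = {"x": 24, "y": 34, "c": 83}` → mapping = {'x': 24, 'y': 34, 'c': 83}
`value = mapping.pop("y")` → mapping = {'x': 24, 'c': 83}; value = 34
So value = 34

Answer: 34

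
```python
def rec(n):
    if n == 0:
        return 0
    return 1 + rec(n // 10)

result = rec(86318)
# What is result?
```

Count of digits of 86318: 5

Answer: 5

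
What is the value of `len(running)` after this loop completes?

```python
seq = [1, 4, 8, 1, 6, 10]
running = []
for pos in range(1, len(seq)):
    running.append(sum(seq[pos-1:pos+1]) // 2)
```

Number of 2-element averages
`running` takes the values: [] → [2] → [2, 6] → [2, 6, 4] → [2, 6, 4, 3] → [2, 6, 4, 3, 8]
So `len(running)` = 5

Answer: 5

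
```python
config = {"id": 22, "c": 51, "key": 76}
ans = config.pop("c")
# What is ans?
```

Trace:
`config = {"id": 22, "c": 51, "key": 76}` → config = {'id': 22, 'c': 51, 'key': 76}
`ans = config.pop("c")` → config = {'id': 22, 'key': 76}; ans = 51
So ans = 51

Answer: 51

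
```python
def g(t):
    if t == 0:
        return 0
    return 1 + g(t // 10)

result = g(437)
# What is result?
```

Count of digits of 437: 3

Answer: 3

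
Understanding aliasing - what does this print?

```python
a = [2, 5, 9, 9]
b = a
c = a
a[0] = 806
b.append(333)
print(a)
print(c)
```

Key concept: multiple aliases.
Step by step:
`a = [2, 5, 9, 9]` → a = [2, 5, 9, 9]
`b = a` → b = [2, 5, 9, 9] (same object as a)
`c = a` → c = [2, 5, 9, 9] (same object as a, b)
`a[0] = 806` → a = [806, 5, 9, 9] (same object as b, c); b = [806, 5, 9, 9] (same object as a, c); c = [806, 5, 9, 9] (same object as a, b)
`b.append(333)` → a = [806, 5, 9, 9, 333] (same object as b, c); b = [806, 5, 9, 9, 333] (same object as a, c); c = [806, 5, 9, 9, 333] (same object as a, b)
`print(a)` → prints [806, 5, 9, 9, 333]
`print(c)` → prints [806, 5, 9, 9, 333]

Answer:
[806, 5, 9, 9, 333]
[806, 5, 9, 9, 333]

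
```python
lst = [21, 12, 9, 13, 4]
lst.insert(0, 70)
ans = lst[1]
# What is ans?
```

Trace:
`lst = [21, 12, 9, 13, 4]` → lst = [21, 12, 9, 13, 4]
`lst.insert(0, 70)` → lst = [70, 21, 12, 9, 13, 4]
`ans = lst[1]` → ans = 21
So ans = 21

Answer: 21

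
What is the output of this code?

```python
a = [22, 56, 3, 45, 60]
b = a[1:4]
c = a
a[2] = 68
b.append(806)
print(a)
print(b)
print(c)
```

Key concept: slice vs alias.
Step by step:
`a = [22, 56, 3, 45, 60]` → a = [22, 56, 3, 45, 60]
`b = a[1:4]` → b = [56, 3, 45]
`c = a` → c = [22, 56, 3, 45, 60] (same object as a)
`a[2] = 68` → a = [22, 56, 68, 45, 60] (same object as c); c = [22, 56, 68, 45, 60] (same object as a)
`b.append(806)` → b = [56, 3, 45, 806]
`print(a)` → prints [22, 56, 68, 45, 60]
`print(b)` → prints [56, 3, 45, 806]
`print(c)` → prints [22, 56, 68, 45, 60]

Answer:
[22, 56, 68, 45, 60]
[56, 3, 45, 806]
[22, 56, 68, 45, 60]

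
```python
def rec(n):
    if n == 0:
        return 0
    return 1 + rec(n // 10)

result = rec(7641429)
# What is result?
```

Count of digits of 7641429: 7

Answer: 7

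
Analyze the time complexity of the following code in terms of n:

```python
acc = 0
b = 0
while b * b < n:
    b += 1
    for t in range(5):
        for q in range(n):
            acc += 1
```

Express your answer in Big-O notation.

Each loop level contributes: √n × 1 × n. Multiplying the contributions gives O(n√n).

Answer: O(n√n)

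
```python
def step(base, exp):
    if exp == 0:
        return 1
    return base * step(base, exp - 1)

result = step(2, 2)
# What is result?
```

step(2, 2) = 2 * 2 = 4

Answer: 4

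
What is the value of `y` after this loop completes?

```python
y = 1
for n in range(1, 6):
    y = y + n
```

Start at 1, add 1 through 5
`y` takes the values: 1 → 2 → 4 → 7 → 11 → 16

Answer: 16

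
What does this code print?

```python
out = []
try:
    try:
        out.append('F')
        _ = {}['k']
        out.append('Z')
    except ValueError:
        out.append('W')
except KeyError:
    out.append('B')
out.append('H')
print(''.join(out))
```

Execution trace: 'F' (try body) → 'B' (outer except KeyError) → 'H' (after the try/except). Output: FBH

Answer: FBH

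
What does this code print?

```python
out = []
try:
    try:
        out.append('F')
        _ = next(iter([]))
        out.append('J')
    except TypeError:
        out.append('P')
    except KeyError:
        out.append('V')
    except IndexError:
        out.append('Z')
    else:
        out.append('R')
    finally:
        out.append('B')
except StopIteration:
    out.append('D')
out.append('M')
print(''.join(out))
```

Execution trace: 'F' (try body) → 'B' (finally) → 'D' (outer except StopIteration) → 'M' (after the try/except). Output: FBDM

Answer: FBDM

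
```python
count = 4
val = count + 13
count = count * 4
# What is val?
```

Trace:
`count = 4` → count = 4
`val = count + 13` → val = 17
`count = count * 4` → count = 16
So val = 17

Answer: 17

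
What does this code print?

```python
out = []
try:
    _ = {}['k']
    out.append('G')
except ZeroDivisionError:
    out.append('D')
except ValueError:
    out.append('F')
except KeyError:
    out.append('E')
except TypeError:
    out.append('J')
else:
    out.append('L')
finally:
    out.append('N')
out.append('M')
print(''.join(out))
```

Execution trace: 'E' (except KeyError) → 'N' (finally) → 'M' (after the try/except). Output: ENM

Answer: ENM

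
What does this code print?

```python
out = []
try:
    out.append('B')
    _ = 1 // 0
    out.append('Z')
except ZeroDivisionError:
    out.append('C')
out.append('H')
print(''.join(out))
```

Execution trace: 'B' (try body) → 'C' (except ZeroDivisionError) → 'H' (after the try/except). Output: BCH

Answer: BCH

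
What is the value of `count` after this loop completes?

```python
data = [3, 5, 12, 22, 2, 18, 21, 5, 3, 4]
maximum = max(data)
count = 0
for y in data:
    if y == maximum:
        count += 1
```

Count of max value 22 in [3, 5, 12, 22, 2, 18, 21, 5, 3, 4]
`count` takes the values: 0 → 1

Answer: 1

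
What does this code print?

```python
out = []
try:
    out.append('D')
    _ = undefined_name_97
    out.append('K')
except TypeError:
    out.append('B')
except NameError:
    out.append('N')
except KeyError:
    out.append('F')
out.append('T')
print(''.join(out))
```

Execution trace: 'D' (try body) → 'N' (except NameError) → 'T' (after the try/except). Output: DNT

Answer: DNT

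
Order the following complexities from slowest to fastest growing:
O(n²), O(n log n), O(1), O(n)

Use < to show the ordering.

Ordered by growth rate: O(1) < O(n) < O(n log n) < O(n²)

Answer: O(1) < O(n) < O(n log n) < O(n²)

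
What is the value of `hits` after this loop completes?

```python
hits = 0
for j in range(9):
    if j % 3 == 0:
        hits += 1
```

Count numbers divisible by 3 in range(9)
`hits` takes the values: 0 → 1 → 2 → 3

Answer: 3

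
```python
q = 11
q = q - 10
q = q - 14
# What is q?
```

Trace:
`q = 11` → q = 11
`q = q - 10` → q = 1
`q = q - 14` → q = -13
So q = -13

Answer: -13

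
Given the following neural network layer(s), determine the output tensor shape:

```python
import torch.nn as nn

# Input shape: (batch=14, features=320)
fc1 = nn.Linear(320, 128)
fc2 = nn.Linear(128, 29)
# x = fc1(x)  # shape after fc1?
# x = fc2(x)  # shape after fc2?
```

Input: (14, 320) -> after fc1: (14, 128) -> Output: (14, 29)

Answer: (14, 29)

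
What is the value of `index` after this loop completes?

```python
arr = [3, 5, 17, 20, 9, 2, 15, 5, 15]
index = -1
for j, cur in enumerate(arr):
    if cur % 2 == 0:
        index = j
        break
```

First even number index in [3, 5, 17, 20, 9, 2, 15, 5, 15]
`index` takes the values: -1 → 3

Answer: 3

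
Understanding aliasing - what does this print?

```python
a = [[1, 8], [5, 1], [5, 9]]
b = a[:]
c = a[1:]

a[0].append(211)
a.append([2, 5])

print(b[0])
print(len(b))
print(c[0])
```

Key concept: slice with nested mutation.
Step by step:
`a = [[1, 8], [5, 1], [5, 9]]` → a = [[1, 8], [5, 1], [5, 9]]
`b = a[:]` → b = [[1, 8], [5, 1], [5, 9]]
`c = a[1:]` → c = [[5, 1], [5, 9]]
`a[0].append(211)` → a = [[1, 8, 211], [5, 1], [5, 9]]; b = [[1, 8, 211], [5, 1], [5, 9]]
`a.append([2, 5])` → a = [[1, 8, 211], [5, 1], [5, 9], [2, 5]]
`print(b[0])` → prints [1, 8, 211]
`print(len(b))` → prints 3
`print(c[0])` → prints [5, 1]

Answer:
[1, 8, 211]
3
[5, 1]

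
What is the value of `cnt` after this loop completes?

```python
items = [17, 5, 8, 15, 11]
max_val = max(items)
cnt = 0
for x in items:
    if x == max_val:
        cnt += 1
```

Count of max value 17 in [17, 5, 8, 15, 11]
`cnt` takes the values: 0 → 1

Answer: 1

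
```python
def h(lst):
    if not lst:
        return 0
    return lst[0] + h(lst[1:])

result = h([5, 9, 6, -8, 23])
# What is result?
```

5 + 9 + 6 + (-8) + 23 + 0 = 35

Answer: 35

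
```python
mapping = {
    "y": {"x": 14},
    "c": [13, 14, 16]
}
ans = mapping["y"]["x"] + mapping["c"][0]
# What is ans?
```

Trace:
`mapping = { ...` → mapping = {'y': {'x': 14}, 'c': [13, 14, 16]}
`ans = mapping["y"]["x"] + mapping["c"][0]` → ans = 27
So ans = 27

Answer: 27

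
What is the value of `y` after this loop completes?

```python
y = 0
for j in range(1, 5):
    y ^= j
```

XOR of 1 to 4
`y` takes the values: 0 → 1 → 3 → 0 → 4

Answer: 4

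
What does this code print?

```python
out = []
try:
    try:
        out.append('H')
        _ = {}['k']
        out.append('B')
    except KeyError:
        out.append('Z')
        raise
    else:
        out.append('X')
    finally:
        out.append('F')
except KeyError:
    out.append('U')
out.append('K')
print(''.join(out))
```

Execution trace: 'H' (inner try body) → 'Z' (inner except KeyError) → 'F' (inner finally) → 'U' (outer except KeyError) → 'K' (after the try/except). Output: HZFUK

Answer: HZFUK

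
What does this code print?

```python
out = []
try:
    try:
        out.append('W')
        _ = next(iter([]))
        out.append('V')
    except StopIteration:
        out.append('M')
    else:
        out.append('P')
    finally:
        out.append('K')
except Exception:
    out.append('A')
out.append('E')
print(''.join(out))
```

Execution trace: 'W' (inner try body) → 'M' (inner except StopIteration) → 'K' (inner finally) → 'E' (after the try/except). Output: WMKE

Answer: WMKE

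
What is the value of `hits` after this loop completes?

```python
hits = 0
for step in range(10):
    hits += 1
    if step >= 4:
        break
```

Loop breaks when step reaches 4, hits is 5
`hits` takes the values: 0 → 1 → 2 → 3 → 4 → 5

Answer: 5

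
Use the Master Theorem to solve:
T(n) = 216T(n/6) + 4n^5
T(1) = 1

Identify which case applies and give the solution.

a=216, b=6, f(n)=4n^5. log_6(216) = 3. Since c=5 > 3 and the regularity condition holds (216(n/6)^5 = (216/6^5)n^5 with 216/6^5 < 1), Case 3 applies: T(n) = Θ(f(n)) = O(n^5).

Answer: O(n^5) - Case 3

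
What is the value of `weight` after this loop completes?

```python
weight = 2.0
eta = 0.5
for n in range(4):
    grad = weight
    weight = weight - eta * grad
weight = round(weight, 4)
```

Gradient descent: w = 2.0 * (1 - 0.5)^4
`weight` takes the values: 2.0 → 1.0 → 0.5 → 0.25 → 0.125

Answer: 0.125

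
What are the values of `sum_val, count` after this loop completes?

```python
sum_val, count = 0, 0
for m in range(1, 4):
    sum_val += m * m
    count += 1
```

Sum of squares and count
`sum_val, count` takes the values: (0, 0) → (1, 0) → (1, 1) → (5, 1) → (5, 2) → (14, 2) → (14, 3)

Answer: 14, 3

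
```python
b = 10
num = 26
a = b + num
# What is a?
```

Trace:
`b = 10` → b = 10
`num = 26` → num = 26
`a = b + num` → a = 36
So a = 36

Answer: 36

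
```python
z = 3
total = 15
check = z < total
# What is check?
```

Trace:
`z = 3` → z = 3
`total = 15` → total = 15
`check = z < total` → check = True
So check = True

Answer: True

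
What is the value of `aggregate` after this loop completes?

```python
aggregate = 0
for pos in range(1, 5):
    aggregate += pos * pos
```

Sum of squares 1² to 4² = 30
`aggregate` takes the values: 0 → 1 → 5 → 14 → 30

Answer: 30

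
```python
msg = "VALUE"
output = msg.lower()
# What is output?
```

Trace:
`msg = "VALUE"` → msg = 'VALUE'
`output = msg.lower()` → output = 'value'
So output = 'value'

Answer: 'value'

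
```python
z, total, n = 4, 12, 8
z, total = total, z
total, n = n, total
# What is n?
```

Trace:
`z, total, n = 4, 12, 8` → z = 4; total = 12; n = 8
`z, total = total, z` → z = 12; total = 4
`total, n = n, total` → total = 8; n = 4
So n = 4

Answer: 4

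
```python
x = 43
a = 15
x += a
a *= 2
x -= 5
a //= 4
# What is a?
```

Trace:
`x = 43` → x = 43
`a = 15` → a = 15
`x += a` → x = 58
`a *= 2` → a = 30
`x -= 5` → x = 53
`a //= 4` → a = 7
So a = 7

Answer: 7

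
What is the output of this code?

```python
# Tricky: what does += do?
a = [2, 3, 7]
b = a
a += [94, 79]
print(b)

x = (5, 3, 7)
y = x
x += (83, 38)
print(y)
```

Key concept: += behavior differs for mutable vs immutable.
Step by step:
`a = [2, 3, 7]` → a = [2, 3, 7]
`b = a` → b = [2, 3, 7] (same object as a)
`a += [94, 79]` → a = [2, 3, 7, 94, 79] (same object as b); b = [2, 3, 7, 94, 79] (same object as a)
`print(b)` → prints [2, 3, 7, 94, 79]
`x = (5, 3, 7)` → x = (5, 3, 7)
`y = x` → y = (5, 3, 7)
`x += (83, 38)` → x = (5, 3, 7, 83, 38)
`print(y)` → prints (5, 3, 7)

Answer:
[2, 3, 7, 94, 79]
(5, 3, 7)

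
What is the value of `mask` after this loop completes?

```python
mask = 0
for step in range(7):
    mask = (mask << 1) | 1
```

Build 7 consecutive 1-bits: 0b1111111
`mask` takes the values: 0 → 1 → 3 → 7 → 15 → 31 → 63 → 127

Answer: 127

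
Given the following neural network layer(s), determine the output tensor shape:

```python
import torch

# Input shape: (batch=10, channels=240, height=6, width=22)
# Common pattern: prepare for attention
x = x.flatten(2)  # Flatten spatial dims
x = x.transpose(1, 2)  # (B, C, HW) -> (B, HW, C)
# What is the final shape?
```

Input: (10, 240, 6, 22) -> after flatten(2): (10, 240, 132) -> Output: (10, 132, 240)

Answer: (10, 132, 240)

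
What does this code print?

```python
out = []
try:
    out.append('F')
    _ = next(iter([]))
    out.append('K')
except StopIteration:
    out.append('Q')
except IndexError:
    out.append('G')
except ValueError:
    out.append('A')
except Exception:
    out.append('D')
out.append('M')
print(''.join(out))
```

Execution trace: 'F' (try body) → 'Q' (except StopIteration) → 'M' (after the try/except). Output: FQM

Answer: FQM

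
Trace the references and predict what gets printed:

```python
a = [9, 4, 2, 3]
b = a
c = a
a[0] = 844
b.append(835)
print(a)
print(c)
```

Key concept: multiple aliases.
Step by step:
`a = [9, 4, 2, 3]` → a = [9, 4, 2, 3]
`b = a` → b = [9, 4, 2, 3] (same object as a)
`c = a` → c = [9, 4, 2, 3] (same object as a, b)
`a[0] = 844` → a = [844, 4, 2, 3] (same object as b, c); b = [844, 4, 2, 3] (same object as a, c); c = [844, 4, 2, 3] (same object as a, b)
`b.append(835)` → a = [844, 4, 2, 3, 835] (same object as b, c); b = [844, 4, 2, 3, 835] (same object as a, c); c = [844, 4, 2, 3, 835] (same object as a, b)
`print(a)` → prints [844, 4, 2, 3, 835]
`print(c)` → prints [844, 4, 2, 3, 835]

Answer:
[844, 4, 2, 3, 835]
[844, 4, 2, 3, 835]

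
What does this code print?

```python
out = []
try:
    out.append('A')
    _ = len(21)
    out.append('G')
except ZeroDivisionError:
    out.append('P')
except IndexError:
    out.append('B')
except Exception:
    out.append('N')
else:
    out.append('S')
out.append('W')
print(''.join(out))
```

Execution trace: 'A' (try body) → 'N' (except Exception) → 'W' (after the try/except). Output: ANW

Answer: ANW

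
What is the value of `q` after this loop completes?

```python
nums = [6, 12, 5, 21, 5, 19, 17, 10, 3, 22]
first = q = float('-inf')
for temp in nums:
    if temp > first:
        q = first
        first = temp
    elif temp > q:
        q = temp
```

Second largest (with repeats) in [6, 12, 5, 21, 5, 19, 17, 10, 3, 22]
`q` takes the values: -inf → 6 → 12 → 19 → 21

Answer: 21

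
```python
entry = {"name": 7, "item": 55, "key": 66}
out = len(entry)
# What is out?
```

Trace:
`entry = {"name": 7, "item": 55, "key": 66}` → entry = {'name': 7, 'item': 55, 'key': 66}
`out = len(entry)` → out = 3
So out = 3

Answer: 3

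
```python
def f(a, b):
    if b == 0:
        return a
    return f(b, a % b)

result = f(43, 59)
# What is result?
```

f(43, 59) -> f(59, 43) -> f(43, 16) -> f(16, 11) -> f(11, 5) -> f(5, 1) -> f(1, 0) -> 1

Answer: 1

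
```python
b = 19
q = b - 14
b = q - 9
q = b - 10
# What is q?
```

Trace:
`b = 19` → b = 19
`q = b - 14` → q = 5
`b = q - 9` → b = -4
`q = b - 10` → q = -14
So q = -14

Answer: -14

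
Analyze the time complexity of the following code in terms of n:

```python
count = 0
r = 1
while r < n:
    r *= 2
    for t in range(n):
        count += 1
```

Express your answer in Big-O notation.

Each loop level contributes: log n × n. Multiplying the contributions gives O(n log n).

Answer: O(n log n)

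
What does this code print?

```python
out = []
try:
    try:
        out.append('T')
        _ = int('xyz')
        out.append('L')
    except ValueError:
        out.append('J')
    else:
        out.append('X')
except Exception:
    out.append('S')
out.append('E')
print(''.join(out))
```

Execution trace: 'T' (inner try body) → 'J' (inner except ValueError) → 'E' (after the try/except). Output: TJE

Answer: TJE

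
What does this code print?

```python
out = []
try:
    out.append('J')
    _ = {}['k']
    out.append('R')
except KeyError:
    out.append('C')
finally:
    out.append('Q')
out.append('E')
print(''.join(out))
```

Execution trace: 'J' (try body) → 'C' (except KeyError) → 'Q' (finally) → 'E' (after the try/except). Output: JCQE

Answer: JCQE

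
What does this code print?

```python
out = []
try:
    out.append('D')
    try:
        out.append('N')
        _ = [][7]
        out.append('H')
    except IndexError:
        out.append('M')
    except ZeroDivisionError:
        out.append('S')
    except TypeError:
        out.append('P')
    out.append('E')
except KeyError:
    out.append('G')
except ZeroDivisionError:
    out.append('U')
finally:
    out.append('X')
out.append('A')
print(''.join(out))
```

Execution trace: 'D' (try body) → 'N' (inner try body) → 'M' (inner except IndexError) → 'E' (try body, no exception) → 'X' (finally) → 'A' (after the try/except). Output: DNMEXA

Answer: DNMEXA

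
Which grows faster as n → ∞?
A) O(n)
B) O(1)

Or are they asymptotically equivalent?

O(n) vs O(1): Higher order terms dominate.

Answer: A) O(n) grows faster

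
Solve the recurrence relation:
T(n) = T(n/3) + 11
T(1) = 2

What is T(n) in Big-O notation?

Each step divides n by 3 and adds 11. After log_3(n) steps we reach T(1)=2. So T(n) = 11·log_3(n) + 2 = O(log n).

Answer: O(log n)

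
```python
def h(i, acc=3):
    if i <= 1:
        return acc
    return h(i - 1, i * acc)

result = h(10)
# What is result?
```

Accumulator trace (n, acc): (10, 3) -> (9, 30) -> (8, 270) -> (7, 2160) -> (6, 15120) -> (5, 90720) -> (4, 453600) -> (3, 1814400) -> (2, 5443200) -> (1, 10886400) -> return 10886400

Answer: 10886400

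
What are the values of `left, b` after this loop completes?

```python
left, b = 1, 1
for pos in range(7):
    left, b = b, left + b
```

Fibonacci: after 7 iterations
`left, b` takes the values: (1, 1) → (1, 2) → (2, 3) → (3, 5) → (5, 8) → (8, 13) → (13, 21) → (21, 34)

Answer: 21, 34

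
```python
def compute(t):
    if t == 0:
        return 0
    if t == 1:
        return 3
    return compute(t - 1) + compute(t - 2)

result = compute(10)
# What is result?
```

Build up from base cases: compute(0)=0, compute(1)=3, compute(2)=3, compute(3)=6, compute(4)=9, compute(5)=15, compute(6)=24, ..., compute(10)=165

Answer: 165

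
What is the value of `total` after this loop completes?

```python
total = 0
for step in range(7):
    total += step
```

Sum of 0 to 6 = 21
`total` takes the values: 0 → 1 → 3 → 6 → 10 → 15 → 21

Answer: 21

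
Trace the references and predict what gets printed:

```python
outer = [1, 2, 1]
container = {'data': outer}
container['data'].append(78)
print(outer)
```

Key concept: dict holds reference to list.
Step by step:
`outer = [1, 2, 1]` → outer = [1, 2, 1]
`container = {'data': outer}` → container = {'data': [1, 2, 1]}
`container['data'].append(78)` → outer = [1, 2, 1, 78]; container = {'data': [1, 2, 1, 78]}
`print(outer)` → prints [1, 2, 1, 78]

Answer: [1, 2, 1, 78]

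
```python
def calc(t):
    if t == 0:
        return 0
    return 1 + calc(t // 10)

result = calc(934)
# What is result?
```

Count of digits of 934: 3

Answer: 3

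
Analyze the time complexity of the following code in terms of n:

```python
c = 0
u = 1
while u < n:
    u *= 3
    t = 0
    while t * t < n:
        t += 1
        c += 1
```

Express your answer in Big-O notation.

Each loop level contributes: log n × √n. Multiplying the contributions gives O(√n log n).

Answer: O(√n log n)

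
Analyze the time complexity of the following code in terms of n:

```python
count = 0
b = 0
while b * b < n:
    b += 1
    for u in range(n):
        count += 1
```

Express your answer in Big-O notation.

Each loop level contributes: √n × n. Multiplying the contributions gives O(n√n).

Answer: O(n√n)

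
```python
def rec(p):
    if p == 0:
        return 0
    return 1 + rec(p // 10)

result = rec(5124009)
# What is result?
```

Count of digits of 5124009: 7

Answer: 7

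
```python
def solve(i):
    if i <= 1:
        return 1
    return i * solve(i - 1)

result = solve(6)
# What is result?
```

solve(6) = 6 * 5 * 4 * 3 * 2 * 1 = 720

Answer: 720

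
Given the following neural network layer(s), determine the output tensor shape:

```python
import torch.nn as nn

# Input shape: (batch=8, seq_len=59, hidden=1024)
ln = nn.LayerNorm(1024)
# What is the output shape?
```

Input: (8, 59, 1024) -> Output: (8, 59, 1024)

Answer: (8, 59, 1024)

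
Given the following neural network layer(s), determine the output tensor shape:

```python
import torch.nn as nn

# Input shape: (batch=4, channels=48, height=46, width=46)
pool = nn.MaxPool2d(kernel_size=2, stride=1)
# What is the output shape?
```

Input: (4, 48, 46, 46) -> Output: (4, 48, 45, 45)

Answer: (4, 48, 45, 45)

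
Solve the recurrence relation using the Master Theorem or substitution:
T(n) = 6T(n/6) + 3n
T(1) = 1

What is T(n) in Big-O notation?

By Master Theorem: a=6, b=6, f(n)=3n. Since log_6(6) = 1 and f(n) = Θ(n^1), Case 2 applies. T(n) = O(n log n).

Answer: O(n log n)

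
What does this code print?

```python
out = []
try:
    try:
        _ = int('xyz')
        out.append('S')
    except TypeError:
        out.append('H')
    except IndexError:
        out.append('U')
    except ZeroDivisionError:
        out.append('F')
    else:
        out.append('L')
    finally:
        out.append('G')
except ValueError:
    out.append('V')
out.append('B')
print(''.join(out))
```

Execution trace: 'G' (finally) → 'V' (outer except ValueError) → 'B' (after the try/except). Output: GVB

Answer: GVB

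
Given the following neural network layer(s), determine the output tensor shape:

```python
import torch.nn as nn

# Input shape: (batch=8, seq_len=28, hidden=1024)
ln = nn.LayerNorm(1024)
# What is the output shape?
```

Input: (8, 28, 1024) -> Output: (8, 28, 1024)

Answer: (8, 28, 1024)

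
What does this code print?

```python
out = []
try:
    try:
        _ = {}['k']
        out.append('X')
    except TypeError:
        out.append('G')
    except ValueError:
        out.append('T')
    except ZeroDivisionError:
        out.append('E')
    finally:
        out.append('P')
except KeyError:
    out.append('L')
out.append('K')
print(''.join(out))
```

Execution trace: 'P' (finally) → 'L' (outer except KeyError) → 'K' (after the try/except). Output: PLK

Answer: PLK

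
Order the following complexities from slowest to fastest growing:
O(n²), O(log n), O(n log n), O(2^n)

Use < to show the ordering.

Ordered by growth rate: O(log n) < O(n log n) < O(n²) < O(2^n)

Answer: O(log n) < O(n log n) < O(n²) < O(2^n)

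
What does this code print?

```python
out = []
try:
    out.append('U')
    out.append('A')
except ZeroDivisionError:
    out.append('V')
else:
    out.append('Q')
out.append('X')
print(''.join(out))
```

Execution trace: 'U' (try body) → 'A' (try body, no exception) → 'Q' (else) → 'X' (after the try/except). Output: UAQX

Answer: UAQX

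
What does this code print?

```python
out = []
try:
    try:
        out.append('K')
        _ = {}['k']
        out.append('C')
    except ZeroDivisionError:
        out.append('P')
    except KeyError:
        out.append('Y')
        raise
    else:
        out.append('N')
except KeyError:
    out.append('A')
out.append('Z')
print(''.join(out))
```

Execution trace: 'K' (inner try body) → 'Y' (inner except KeyError) → 'A' (outer except KeyError) → 'Z' (after the try/except). Output: KYAZ

Answer: KYAZ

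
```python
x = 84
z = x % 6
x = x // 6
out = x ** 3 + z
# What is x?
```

Trace:
`x = 84` → x = 84
`z = x % 6` → z = 0
`x = x // 6` → x = 14
`out = x ** 3 + z` → out = 2744
So x = 14

Answer: 14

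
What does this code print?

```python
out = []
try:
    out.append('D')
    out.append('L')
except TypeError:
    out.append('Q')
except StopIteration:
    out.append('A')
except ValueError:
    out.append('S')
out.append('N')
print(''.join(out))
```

Execution trace: 'D' (try body) → 'L' (try body, no exception) → 'N' (after the try/except). Output: DLN

Answer: DLN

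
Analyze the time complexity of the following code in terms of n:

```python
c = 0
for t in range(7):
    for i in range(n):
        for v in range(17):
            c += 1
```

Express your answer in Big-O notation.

Each loop level contributes: 1 × n × 1. Multiplying the contributions gives O(n).

Answer: O(n)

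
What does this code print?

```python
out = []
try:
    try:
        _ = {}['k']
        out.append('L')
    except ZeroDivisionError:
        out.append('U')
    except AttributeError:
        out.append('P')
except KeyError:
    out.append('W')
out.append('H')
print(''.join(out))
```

Execution trace: 'W' (outer except KeyError) → 'H' (after the try/except). Output: WH

Answer: WH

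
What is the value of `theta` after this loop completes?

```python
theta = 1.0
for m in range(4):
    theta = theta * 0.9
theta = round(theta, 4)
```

Exponential decay: 1.0 * 0.9^4
`theta` takes the values: 1.0 → 0.9 → 0.81 → 0.729 → 0.6561

Answer: 0.6561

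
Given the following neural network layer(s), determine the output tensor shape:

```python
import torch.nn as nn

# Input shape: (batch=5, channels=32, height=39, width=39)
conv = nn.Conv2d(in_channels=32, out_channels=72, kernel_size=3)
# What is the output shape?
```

Input: (5, 32, 39, 39) -> Output: (5, 72, 37, 37)

Answer: (5, 72, 37, 37)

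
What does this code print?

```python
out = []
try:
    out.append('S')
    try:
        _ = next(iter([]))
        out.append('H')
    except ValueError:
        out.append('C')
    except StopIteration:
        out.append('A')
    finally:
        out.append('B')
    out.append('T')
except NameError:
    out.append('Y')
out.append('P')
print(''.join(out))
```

Execution trace: 'S' (try body) → 'A' (inner except StopIteration) → 'B' (inner finally) → 'T' (try body, no exception) → 'P' (after the try/except). Output: SABTP

Answer: SABTP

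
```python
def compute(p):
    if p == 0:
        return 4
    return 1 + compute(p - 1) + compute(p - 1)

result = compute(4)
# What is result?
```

compute(p) = 1 + 2·compute(p-1), compute(0)=4. Closed form: (4+1)·2^4 - 1 = 79.

Answer: 79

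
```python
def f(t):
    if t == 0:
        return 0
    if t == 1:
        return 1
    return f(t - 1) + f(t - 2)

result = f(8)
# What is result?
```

Build up from base cases: f(0)=0, f(1)=1, f(2)=1, f(3)=2, f(4)=3, f(5)=5, f(6)=8, ..., f(8)=21

Answer: 21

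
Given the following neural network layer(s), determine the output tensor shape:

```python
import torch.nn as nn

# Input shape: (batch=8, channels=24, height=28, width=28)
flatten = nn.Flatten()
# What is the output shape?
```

Input: (8, 24, 28, 28) -> Output: (8, 18816)

Answer: (8, 18816)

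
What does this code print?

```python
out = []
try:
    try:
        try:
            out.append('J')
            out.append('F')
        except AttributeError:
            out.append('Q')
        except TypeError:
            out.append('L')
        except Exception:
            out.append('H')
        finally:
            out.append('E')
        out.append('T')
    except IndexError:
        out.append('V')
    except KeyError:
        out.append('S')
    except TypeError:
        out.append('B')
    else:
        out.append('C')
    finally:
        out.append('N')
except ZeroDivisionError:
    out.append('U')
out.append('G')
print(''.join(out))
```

Execution trace: 'J' (inner try body) → 'F' (inner try body, no exception) → 'E' (inner finally) → 'T' (try body, no exception) → 'C' (else) → 'N' (finally) → 'G' (after the try/except). Output: JFETCNG

Answer: JFETCNG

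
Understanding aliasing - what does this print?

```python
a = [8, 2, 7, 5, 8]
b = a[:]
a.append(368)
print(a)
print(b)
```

Key concept: slice [:] creates copy.
Step by step:
`a = [8, 2, 7, 5, 8]` → a = [8, 2, 7, 5, 8]
`b = a[:]` → b = [8, 2, 7, 5, 8]
`a.append(368)` → a = [8, 2, 7, 5, 8, 368]
`print(a)` → prints [8, 2, 7, 5, 8, 368]
`print(b)` → prints [8, 2, 7, 5, 8]

Answer:
[8, 2, 7, 5, 8, 368]
[8, 2, 7, 5, 8]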